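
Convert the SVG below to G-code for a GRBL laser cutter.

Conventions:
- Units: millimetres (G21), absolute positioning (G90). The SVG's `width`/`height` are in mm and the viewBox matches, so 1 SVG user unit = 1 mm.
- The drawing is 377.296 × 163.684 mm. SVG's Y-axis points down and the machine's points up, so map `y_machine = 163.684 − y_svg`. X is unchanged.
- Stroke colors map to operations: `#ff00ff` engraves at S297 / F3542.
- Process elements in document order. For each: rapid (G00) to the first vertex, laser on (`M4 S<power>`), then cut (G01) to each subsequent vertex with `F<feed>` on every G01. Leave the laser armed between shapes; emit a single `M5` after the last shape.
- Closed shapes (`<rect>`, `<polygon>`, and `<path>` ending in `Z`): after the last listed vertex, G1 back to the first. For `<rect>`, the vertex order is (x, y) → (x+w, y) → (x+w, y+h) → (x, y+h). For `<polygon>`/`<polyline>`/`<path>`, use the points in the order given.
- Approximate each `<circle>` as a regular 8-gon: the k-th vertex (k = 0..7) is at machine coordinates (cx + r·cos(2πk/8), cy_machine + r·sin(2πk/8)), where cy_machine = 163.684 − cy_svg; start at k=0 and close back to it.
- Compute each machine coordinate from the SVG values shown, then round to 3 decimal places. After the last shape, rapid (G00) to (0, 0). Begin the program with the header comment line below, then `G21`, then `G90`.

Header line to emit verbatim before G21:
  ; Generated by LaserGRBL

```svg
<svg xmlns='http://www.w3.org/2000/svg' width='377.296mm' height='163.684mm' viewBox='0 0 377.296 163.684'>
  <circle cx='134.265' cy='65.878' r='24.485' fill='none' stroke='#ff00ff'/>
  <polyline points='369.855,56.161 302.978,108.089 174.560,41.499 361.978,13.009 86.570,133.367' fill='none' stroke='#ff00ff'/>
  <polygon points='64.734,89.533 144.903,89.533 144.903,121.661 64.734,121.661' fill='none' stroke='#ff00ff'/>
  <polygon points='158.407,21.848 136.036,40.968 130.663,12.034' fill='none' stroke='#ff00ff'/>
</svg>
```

; Generated by LaserGRBL
G21
G90
G00 X158.750 Y97.806
M4 S297
G01 X151.579 Y115.120 F3542
G01 X134.265 Y122.291 F3542
G01 X116.951 Y115.120 F3542
G01 X109.780 Y97.806 F3542
G01 X116.951 Y80.492 F3542
G01 X134.265 Y73.321 F3542
G01 X151.579 Y80.492 F3542
G01 X158.750 Y97.806 F3542
G00 X369.855 Y107.523
M4 S297
G01 X302.978 Y55.595 F3542
G01 X174.560 Y122.185 F3542
G01 X361.978 Y150.675 F3542
G01 X86.570 Y30.317 F3542
G00 X64.734 Y74.151
M4 S297
G01 X144.903 Y74.151 F3542
G01 X144.903 Y42.023 F3542
G01 X64.734 Y42.023 F3542
G01 X64.734 Y74.151 F3542
G00 X158.407 Y141.836
M4 S297
G01 X136.036 Y122.716 F3542
G01 X130.663 Y151.650 F3542
G01 X158.407 Y141.836 F3542
M5
G00 X0.000 Y0.000

Since the viewBox matches the mm dimensions, user units are millimetres directly. The only transform is the Y-flip y_m = 163.684 − y_svg.

Shape 1 is a circle drawn with `<circle>`. Its stroke #ff00ff means engrave at S297, F3542. After flipping Y the toolpath is (158.750,97.806) → (151.579,115.120) → (134.265,122.291) → (116.951,115.120) → (109.780,97.806) → (116.951,80.492) → (134.265,73.321) → (151.579,80.492) → (158.750,97.806), returning to the start.

Shape 2 is a open polyline drawn with `<polyline>`. Its stroke #ff00ff means engrave at S297, F3542. After flipping Y the toolpath is (369.855,107.523) → (302.978,55.595) → (174.560,122.185) → (361.978,150.675) → (86.570,30.317).

Shape 3 is a rectangle drawn with `<polygon>`. Its stroke #ff00ff means engrave at S297, F3542. After flipping Y the toolpath is (64.734,74.151) → (144.903,74.151) → (144.903,42.023) → (64.734,42.023) → (64.734,74.151), returning to the start.

Shape 4 is a regular polygon drawn with `<polygon>`. Its stroke #ff00ff means engrave at S297, F3542. After flipping Y the toolpath is (158.407,141.836) → (136.036,122.716) → (130.663,151.650) → (158.407,141.836), returning to the start.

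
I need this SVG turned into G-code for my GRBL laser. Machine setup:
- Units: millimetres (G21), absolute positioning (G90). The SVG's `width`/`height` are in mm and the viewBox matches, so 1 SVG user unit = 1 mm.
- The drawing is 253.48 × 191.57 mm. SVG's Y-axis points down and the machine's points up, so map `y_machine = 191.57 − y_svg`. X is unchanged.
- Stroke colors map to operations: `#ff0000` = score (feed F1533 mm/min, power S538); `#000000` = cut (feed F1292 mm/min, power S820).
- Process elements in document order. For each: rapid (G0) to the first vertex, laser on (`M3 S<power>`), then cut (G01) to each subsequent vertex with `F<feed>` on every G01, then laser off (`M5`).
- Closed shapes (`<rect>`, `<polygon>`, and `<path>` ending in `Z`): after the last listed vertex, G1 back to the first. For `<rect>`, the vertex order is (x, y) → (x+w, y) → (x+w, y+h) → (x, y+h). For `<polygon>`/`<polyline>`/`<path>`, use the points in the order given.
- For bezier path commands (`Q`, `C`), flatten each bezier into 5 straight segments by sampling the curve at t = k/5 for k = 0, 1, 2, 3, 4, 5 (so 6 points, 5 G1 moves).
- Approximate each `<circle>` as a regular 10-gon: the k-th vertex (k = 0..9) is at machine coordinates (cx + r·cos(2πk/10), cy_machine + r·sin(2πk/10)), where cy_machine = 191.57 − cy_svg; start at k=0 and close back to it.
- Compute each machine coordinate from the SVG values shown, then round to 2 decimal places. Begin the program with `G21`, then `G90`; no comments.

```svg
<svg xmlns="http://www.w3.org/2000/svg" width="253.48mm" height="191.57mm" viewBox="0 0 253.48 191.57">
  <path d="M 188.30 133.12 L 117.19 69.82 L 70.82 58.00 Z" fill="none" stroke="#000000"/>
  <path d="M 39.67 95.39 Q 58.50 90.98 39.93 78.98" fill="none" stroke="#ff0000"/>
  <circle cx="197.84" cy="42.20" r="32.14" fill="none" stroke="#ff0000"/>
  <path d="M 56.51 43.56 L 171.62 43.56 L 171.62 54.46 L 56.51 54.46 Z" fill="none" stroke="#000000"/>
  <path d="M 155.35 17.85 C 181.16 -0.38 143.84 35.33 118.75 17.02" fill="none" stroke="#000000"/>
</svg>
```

G21
G90
G0 X188.30 Y58.45
M3 S820
G01 X117.19 Y121.75 F1292
G01 X70.82 Y133.57 F1292
G01 X188.30 Y58.45 F1292
M5
G0 X39.67 Y96.18
M3 S538
G01 X45.71 Y98.25 F1533
G01 X48.75 Y100.92 F1533
G01 X48.80 Y104.20 F1533
G01 X45.86 Y108.09 F1533
G01 X39.93 Y112.59 F1533
M5
G0 X229.98 Y149.37
M3 S538
G01 X223.84 Y168.26 F1533
G01 X207.77 Y179.94 F1533
G01 X187.91 Y179.94 F1533
G01 X171.84 Y168.26 F1533
G01 X165.70 Y149.37 F1533
G01 X171.84 Y130.48 F1533
G01 X187.91 Y118.80 F1533
G01 X207.77 Y118.80 F1533
G01 X223.84 Y130.48 F1533
G01 X229.98 Y149.37 F1533
M5
G0 X56.51 Y148.01
M3 S820
G01 X171.62 Y148.01 F1292
G01 X171.62 Y137.11 F1292
G01 X56.51 Y137.11 F1292
G01 X56.51 Y148.01 F1292
M5
G0 X155.35 Y173.72
M3 S820
G01 X163.86 Y179.05 F1292
G01 X160.84 Y176.61 F1292
G01 X149.91 Y171.60 F1292
G01 X134.67 Y169.18 F1292
G01 X118.75 Y174.55 F1292
M5

viewBox `0 0 253.48 191.57` with mm width/height → 1 unit = 1 mm. Flip: y_m = 191.57 − y_svg.

**Shape 1** — `<path>` closed polygon, stroke `#000000` → cut (S820, F1292). Machine vertices: (188.30,58.45) → (117.19,121.75) → (70.82,133.57) → (188.30,58.45). Closed: final G1 returns to the first vertex.

**Shape 2** — `<path>` quadratic bezier, stroke `#ff0000` → score (S538, F1533). Control points (SVG): P0=(39.67,95.39), P1=(58.50,90.98), P2=(39.93,78.98); sampled at t=k/5. Machine vertices: (39.67,96.18) → (45.71,98.25) → (48.75,100.92) → (48.80,104.20) → (45.86,108.09) → (39.93,112.59). Open path.

**Shape 3** — `<circle>` circle, stroke `#ff0000` → score (S538, F1533). Machine vertices: (229.98,149.37) → (223.84,168.26) → (207.77,179.94) → (187.91,179.94) → (171.84,168.26) → (165.70,149.37) → (171.84,130.48) → (187.91,118.80) → (207.77,118.80) → (223.84,130.48) → (229.98,149.37). Closed: final G1 returns to the first vertex.

**Shape 4** — `<path>` rectangle, stroke `#000000` → cut (S820, F1292). Machine vertices: (56.51,148.01) → (171.62,148.01) → (171.62,137.11) → (56.51,137.11) → (56.51,148.01). Closed: final G1 returns to the first vertex.

**Shape 5** — `<path>` cubic bezier, stroke `#000000` → cut (S820, F1292). Control points (SVG): P0=(155.35,17.85), P1=(181.16,-0.38), P2=(143.84,35.33), P3=(118.75,17.02); sampled at t=k/5. Machine vertices: (155.35,173.72) → (163.86,179.05) → (160.84,176.61) → (149.91,171.60) → (134.67,169.18) → (118.75,174.55). Open path.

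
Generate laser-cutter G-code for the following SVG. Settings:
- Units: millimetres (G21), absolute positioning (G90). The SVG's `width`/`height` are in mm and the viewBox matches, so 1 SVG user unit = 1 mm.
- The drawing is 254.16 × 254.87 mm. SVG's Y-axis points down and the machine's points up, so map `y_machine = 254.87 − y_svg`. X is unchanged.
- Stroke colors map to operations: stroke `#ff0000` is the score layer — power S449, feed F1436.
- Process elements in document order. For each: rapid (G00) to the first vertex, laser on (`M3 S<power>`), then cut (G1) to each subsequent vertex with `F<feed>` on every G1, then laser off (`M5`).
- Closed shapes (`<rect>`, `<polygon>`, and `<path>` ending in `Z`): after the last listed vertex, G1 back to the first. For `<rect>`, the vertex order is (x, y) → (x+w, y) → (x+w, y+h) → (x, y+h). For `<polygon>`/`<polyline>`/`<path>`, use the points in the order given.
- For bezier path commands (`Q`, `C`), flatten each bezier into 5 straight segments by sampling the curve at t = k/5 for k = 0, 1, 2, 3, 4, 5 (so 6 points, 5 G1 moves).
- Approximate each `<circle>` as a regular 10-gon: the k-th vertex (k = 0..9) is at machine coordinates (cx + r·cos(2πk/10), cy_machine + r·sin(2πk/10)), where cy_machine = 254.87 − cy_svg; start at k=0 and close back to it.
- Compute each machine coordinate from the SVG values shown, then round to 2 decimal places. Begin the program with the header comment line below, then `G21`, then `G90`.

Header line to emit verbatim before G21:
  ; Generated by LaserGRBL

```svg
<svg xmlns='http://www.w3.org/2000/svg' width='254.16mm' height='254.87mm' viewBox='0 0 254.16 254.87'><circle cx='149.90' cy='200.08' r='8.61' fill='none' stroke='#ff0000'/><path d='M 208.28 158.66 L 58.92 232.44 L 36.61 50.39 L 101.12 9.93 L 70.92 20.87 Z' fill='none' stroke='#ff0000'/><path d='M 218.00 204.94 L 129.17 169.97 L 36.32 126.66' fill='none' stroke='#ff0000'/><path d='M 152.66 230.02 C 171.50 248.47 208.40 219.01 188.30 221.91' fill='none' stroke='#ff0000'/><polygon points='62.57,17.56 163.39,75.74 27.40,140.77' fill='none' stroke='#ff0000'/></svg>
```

viewBox `0 0 254.16 254.87` with mm width/height → 1 unit = 1 mm. Flip: y_m = 254.87 − y_svg.

**Shape 1** — `<circle>` circle, stroke `#ff0000` → score (S449, F1436). Machine vertices: (158.51,54.79) → (156.87,59.85) → (152.56,62.98) → (147.24,62.98) → (142.93,59.85) → (141.29,54.79) → (142.93,49.73) → (147.24,46.60) → (152.56,46.60) → (156.87,49.73) → (158.51,54.79). Closed: final G1 returns to the first vertex.

**Shape 2** — `<path>` closed polygon, stroke `#ff0000` → score (S449, F1436). Machine vertices: (208.28,96.21) → (58.92,22.43) → (36.61,204.48) → (101.12,244.94) → (70.92,234.00) → (208.28,96.21). Closed: final G1 returns to the first vertex.

**Shape 3** — `<path>` open polyline, stroke `#ff0000` → score (S449, F1436). Machine vertices: (218.00,49.93) → (129.17,84.90) → (36.32,128.21). Open path.

**Shape 4** — `<path>` cubic bezier, stroke `#ff0000` → score (S449, F1436). Control points (SVG): P0=(152.66,230.02), P1=(171.50,248.47), P2=(208.40,219.01), P3=(188.30,221.91); sampled at t=k/5. Machine vertices: (152.66,24.85) → (165.53,18.89) → (179.13,20.57) → (189.86,26.04) → (194.12,31.46) → (188.30,32.96). Open path.

**Shape 5** — `<polygon>` closed polygon, stroke `#ff0000` → score (S449, F1436). Machine vertices: (62.57,237.31) → (163.39,179.13) → (27.40,114.10) → (62.57,237.31). Closed: final G1 returns to the first vertex.

; Generated by LaserGRBL
G21
G90
G00 X158.51 Y54.79
M3 S449
G1 X156.87 Y59.85 F1436
G1 X152.56 Y62.98 F1436
G1 X147.24 Y62.98 F1436
G1 X142.93 Y59.85 F1436
G1 X141.29 Y54.79 F1436
G1 X142.93 Y49.73 F1436
G1 X147.24 Y46.60 F1436
G1 X152.56 Y46.60 F1436
G1 X156.87 Y49.73 F1436
G1 X158.51 Y54.79 F1436
M5
G00 X208.28 Y96.21
M3 S449
G1 X58.92 Y22.43 F1436
G1 X36.61 Y204.48 F1436
G1 X101.12 Y244.94 F1436
G1 X70.92 Y234.00 F1436
G1 X208.28 Y96.21 F1436
M5
G00 X218.00 Y49.93
M3 S449
G1 X129.17 Y84.90 F1436
G1 X36.32 Y128.21 F1436
M5
G00 X152.66 Y24.85
M3 S449
G1 X165.53 Y18.89 F1436
G1 X179.13 Y20.57 F1436
G1 X189.86 Y26.04 F1436
G1 X194.12 Y31.46 F1436
G1 X188.30 Y32.96 F1436
M5
G00 X62.57 Y237.31
M3 S449
G1 X163.39 Y179.13 F1436
G1 X27.40 Y114.10 F1436
G1 X62.57 Y237.31 F1436
M5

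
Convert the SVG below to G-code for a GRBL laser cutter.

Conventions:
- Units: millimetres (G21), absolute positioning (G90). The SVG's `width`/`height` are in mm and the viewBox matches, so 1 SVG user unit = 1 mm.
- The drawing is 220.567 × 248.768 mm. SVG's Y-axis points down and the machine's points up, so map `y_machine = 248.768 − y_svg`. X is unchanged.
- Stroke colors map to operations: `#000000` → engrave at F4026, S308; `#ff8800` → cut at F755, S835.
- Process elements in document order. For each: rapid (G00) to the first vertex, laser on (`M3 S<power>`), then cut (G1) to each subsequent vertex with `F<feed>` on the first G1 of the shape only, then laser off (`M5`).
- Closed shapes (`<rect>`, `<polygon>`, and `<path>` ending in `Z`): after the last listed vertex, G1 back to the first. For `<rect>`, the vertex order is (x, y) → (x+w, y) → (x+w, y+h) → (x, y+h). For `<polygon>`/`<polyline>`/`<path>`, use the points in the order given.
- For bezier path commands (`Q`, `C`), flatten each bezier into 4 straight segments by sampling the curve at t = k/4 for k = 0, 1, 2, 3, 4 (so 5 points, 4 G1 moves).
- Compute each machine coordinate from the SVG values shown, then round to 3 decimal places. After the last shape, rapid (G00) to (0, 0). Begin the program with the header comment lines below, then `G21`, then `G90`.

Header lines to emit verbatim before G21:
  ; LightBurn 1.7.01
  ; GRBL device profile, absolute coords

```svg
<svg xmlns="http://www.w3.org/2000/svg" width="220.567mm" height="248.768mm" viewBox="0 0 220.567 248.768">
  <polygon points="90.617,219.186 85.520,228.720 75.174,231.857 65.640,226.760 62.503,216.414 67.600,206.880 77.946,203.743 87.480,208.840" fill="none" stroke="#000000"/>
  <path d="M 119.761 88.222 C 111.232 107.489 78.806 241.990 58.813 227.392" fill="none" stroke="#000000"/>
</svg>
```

; LightBurn 1.7.01
; GRBL device profile, absolute coords
G21
G90
G00 X90.617 Y29.582
M3 S308
G1 X85.520 Y20.048 F4026
G1 X75.174 Y16.911
G1 X65.640 Y22.008
G1 X62.503 Y32.354
G1 X67.600 Y41.888
G1 X77.946 Y45.025
G1 X87.480 Y39.928
G1 X90.617 Y29.582
M5
G00 X119.761 Y160.546
M3 S308
G1 X109.451 Y128.620 F4026
G1 X93.586 Y78.262
G1 X75.571 Y34.253
G1 X58.813 Y21.376
M5
G00 X0.000 Y0.000

Since the viewBox matches the mm dimensions, user units are millimetres directly. The only transform is the Y-flip y_m = 248.768 − y_svg.

Shape 1 is a regular polygon drawn with `<polygon>`. Its stroke #000000 means engrave at S308, F4026. After flipping Y the toolpath is (90.617,29.582) → (85.520,20.048) → (75.174,16.911) → (65.640,22.008) → (62.503,32.354) → (67.600,41.888) → (77.946,45.025) → (87.480,39.928) → (90.617,29.582), returning to the start.

Shape 2 is a cubic bezier drawn with `<path>`. Its stroke #000000 means engrave at S308, F4026. After flipping Y the toolpath is (119.761,160.546) → (109.451,128.620) → (93.586,78.262) → (75.571,34.253) → (58.813,21.376).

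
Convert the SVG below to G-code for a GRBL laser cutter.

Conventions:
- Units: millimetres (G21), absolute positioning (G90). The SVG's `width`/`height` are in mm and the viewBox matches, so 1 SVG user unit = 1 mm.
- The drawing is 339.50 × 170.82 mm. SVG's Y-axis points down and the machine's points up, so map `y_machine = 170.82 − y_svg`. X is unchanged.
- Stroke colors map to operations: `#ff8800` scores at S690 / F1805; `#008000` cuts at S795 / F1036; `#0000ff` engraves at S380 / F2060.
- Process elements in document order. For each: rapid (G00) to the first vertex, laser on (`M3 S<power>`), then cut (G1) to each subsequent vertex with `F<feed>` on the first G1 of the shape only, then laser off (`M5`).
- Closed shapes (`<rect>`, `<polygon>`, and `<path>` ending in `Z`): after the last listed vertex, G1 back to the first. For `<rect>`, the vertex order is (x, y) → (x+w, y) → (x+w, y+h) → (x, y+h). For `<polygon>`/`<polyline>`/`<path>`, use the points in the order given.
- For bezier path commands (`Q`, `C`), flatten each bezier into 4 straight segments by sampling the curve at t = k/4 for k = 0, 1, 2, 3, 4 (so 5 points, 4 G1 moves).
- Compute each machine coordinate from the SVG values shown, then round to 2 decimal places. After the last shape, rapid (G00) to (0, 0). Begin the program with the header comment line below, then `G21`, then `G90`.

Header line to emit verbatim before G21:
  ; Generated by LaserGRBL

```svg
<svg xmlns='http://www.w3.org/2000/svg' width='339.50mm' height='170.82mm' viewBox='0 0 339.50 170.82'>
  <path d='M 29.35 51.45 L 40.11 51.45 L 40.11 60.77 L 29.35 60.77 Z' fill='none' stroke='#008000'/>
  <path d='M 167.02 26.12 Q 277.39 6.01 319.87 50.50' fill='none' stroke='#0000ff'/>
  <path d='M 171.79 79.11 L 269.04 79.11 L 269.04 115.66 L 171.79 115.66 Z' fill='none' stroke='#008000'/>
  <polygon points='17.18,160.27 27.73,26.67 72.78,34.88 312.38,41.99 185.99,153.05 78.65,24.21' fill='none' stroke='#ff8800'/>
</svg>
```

; Generated by LaserGRBL
G21
G90
G00 X29.35 Y119.37
M3 S795
G1 X40.11 Y119.37 F1036
G1 X40.11 Y110.05
G1 X29.35 Y110.05
G1 X29.35 Y119.37
M5
G00 X167.02 Y144.70
M3 S380
G1 X217.96 Y150.72 F2060
G1 X260.42 Y148.66
G1 X294.39 Y138.53
G1 X319.87 Y120.32
M5
G00 X171.79 Y91.71
M3 S795
G1 X269.04 Y91.71 F1036
G1 X269.04 Y55.16
G1 X171.79 Y55.16
G1 X171.79 Y91.71
M5
G00 X17.18 Y10.55
M3 S690
G1 X27.73 Y144.15 F1805
G1 X72.78 Y135.94
G1 X312.38 Y128.83
G1 X185.99 Y17.77
G1 X78.65 Y146.61
G1 X17.18 Y10.55
M5
G00 X0.00 Y0.00

Since the viewBox matches the mm dimensions, user units are millimetres directly. The only transform is the Y-flip y_m = 170.82 − y_svg.

Shape 1 is a rectangle drawn with `<path>`. Its stroke #008000 means cut at S795, F1036. After flipping Y the toolpath is (29.35,119.37) → (40.11,119.37) → (40.11,110.05) → (29.35,110.05) → (29.35,119.37), returning to the start.

Shape 2 is a quadratic bezier drawn with `<path>`. Its stroke #0000ff means engrave at S380, F2060. After flipping Y the toolpath is (167.02,144.70) → (217.96,150.72) → (260.42,148.66) → (294.39,138.53) → (319.87,120.32).

Shape 3 is a rectangle drawn with `<path>`. Its stroke #008000 means cut at S795, F1036. After flipping Y the toolpath is (171.79,91.71) → (269.04,91.71) → (269.04,55.16) → (171.79,55.16) → (171.79,91.71), returning to the start.

Shape 4 is a closed polygon drawn with `<polygon>`. Its stroke #ff8800 means score at S690, F1805. After flipping Y the toolpath is (17.18,10.55) → (27.73,144.15) → (72.78,135.94) → (312.38,128.83) → (185.99,17.77) → (78.65,146.61) → (17.18,10.55), returning to the start.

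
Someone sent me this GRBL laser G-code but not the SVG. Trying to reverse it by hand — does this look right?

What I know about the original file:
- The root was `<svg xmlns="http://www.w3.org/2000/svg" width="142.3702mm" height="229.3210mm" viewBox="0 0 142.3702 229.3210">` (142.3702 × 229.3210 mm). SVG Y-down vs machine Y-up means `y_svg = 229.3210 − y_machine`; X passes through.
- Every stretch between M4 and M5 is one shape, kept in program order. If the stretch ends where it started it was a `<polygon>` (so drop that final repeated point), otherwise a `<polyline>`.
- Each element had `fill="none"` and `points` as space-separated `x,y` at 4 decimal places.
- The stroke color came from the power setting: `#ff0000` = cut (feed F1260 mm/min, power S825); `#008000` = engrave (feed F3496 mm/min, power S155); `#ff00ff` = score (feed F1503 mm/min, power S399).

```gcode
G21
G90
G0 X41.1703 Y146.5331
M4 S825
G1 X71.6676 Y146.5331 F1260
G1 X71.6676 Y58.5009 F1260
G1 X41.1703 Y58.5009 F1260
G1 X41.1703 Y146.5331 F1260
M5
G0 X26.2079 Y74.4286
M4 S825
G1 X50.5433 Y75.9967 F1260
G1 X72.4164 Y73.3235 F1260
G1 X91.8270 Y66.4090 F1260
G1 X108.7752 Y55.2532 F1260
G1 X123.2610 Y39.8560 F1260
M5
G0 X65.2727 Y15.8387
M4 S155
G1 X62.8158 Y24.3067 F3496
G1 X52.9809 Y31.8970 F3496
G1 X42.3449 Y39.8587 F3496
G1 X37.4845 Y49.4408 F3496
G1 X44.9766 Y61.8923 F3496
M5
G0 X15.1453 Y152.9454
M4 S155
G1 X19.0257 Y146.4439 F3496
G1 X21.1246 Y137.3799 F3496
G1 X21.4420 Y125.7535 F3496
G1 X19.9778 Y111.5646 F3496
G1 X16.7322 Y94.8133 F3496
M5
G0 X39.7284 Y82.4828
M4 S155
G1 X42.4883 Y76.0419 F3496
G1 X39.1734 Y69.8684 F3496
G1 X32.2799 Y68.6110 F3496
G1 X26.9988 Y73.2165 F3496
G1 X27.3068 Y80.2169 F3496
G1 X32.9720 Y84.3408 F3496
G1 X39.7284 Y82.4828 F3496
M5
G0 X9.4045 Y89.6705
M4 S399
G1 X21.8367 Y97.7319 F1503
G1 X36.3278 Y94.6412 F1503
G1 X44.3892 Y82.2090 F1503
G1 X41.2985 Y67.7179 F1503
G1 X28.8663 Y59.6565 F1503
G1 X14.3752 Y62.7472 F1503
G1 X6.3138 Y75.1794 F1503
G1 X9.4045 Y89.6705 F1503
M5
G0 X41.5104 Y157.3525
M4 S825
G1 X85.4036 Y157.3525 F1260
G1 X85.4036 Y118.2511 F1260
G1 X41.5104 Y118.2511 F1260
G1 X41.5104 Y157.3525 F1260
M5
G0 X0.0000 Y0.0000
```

y_svg = 229.3210 − y_m.

[1] S825→`#ff0000` (cut); closed run; points: 41.1703,82.7879 71.6676,82.7879 71.6676,170.8201 41.1703,170.8201

[2] S825→`#ff0000` (cut); open run; points: 26.2079,154.8924 50.5433,153.3243 72.4164,155.9975 91.8270,162.9120 108.7752,174.0678 123.2610,189.4650

[3] S155→`#008000` (engrave); open run; points: 65.2727,213.4823 62.8158,205.0143 52.9809,197.4240 42.3449,189.4623 37.4845,179.8802 44.9766,167.4287

[4] S155→`#008000` (engrave); open run; points: 15.1453,76.3756 19.0257,82.8771 21.1246,91.9411 21.4420,103.5675 19.9778,117.7564 16.7322,134.5077

[5] S155→`#008000` (engrave); closed run; points: 39.7284,146.8382 42.4883,153.2791 39.1734,159.4526 32.2799,160.7100 26.9988,156.1045 27.3068,149.1041 32.9720,144.9802

[6] S399→`#ff00ff` (score); closed run; points: 9.4045,139.6505 21.8367,131.5891 36.3278,134.6798 44.3892,147.1120 41.2985,161.6031 28.8663,169.6645 14.3752,166.5738 6.3138,154.1416

[7] S825→`#ff0000` (cut); closed run; points: 41.5104,71.9685 85.4036,71.9685 85.4036,111.0699 41.5104,111.0699

<svg xmlns="http://www.w3.org/2000/svg" width="142.3702mm" height="229.3210mm" viewBox="0 0 142.3702 229.3210">
  <polygon points="41.1703,82.7879 71.6676,82.7879 71.6676,170.8201 41.1703,170.8201" fill="none" stroke="#ff0000"/>
  <polyline points="26.2079,154.8924 50.5433,153.3243 72.4164,155.9975 91.8270,162.9120 108.7752,174.0678 123.2610,189.4650" fill="none" stroke="#ff0000"/>
  <polyline points="65.2727,213.4823 62.8158,205.0143 52.9809,197.4240 42.3449,189.4623 37.4845,179.8802 44.9766,167.4287" fill="none" stroke="#008000"/>
  <polyline points="15.1453,76.3756 19.0257,82.8771 21.1246,91.9411 21.4420,103.5675 19.9778,117.7564 16.7322,134.5077" fill="none" stroke="#008000"/>
  <polygon points="39.7284,146.8382 42.4883,153.2791 39.1734,159.4526 32.2799,160.7100 26.9988,156.1045 27.3068,149.1041 32.9720,144.9802" fill="none" stroke="#008000"/>
  <polygon points="9.4045,139.6505 21.8367,131.5891 36.3278,134.6798 44.3892,147.1120 41.2985,161.6031 28.8663,169.6645 14.3752,166.5738 6.3138,154.1416" fill="none" stroke="#ff00ff"/>
  <polygon points="41.5104,71.9685 85.4036,71.9685 85.4036,111.0699 41.5104,111.0699" fill="none" stroke="#ff0000"/>
</svg>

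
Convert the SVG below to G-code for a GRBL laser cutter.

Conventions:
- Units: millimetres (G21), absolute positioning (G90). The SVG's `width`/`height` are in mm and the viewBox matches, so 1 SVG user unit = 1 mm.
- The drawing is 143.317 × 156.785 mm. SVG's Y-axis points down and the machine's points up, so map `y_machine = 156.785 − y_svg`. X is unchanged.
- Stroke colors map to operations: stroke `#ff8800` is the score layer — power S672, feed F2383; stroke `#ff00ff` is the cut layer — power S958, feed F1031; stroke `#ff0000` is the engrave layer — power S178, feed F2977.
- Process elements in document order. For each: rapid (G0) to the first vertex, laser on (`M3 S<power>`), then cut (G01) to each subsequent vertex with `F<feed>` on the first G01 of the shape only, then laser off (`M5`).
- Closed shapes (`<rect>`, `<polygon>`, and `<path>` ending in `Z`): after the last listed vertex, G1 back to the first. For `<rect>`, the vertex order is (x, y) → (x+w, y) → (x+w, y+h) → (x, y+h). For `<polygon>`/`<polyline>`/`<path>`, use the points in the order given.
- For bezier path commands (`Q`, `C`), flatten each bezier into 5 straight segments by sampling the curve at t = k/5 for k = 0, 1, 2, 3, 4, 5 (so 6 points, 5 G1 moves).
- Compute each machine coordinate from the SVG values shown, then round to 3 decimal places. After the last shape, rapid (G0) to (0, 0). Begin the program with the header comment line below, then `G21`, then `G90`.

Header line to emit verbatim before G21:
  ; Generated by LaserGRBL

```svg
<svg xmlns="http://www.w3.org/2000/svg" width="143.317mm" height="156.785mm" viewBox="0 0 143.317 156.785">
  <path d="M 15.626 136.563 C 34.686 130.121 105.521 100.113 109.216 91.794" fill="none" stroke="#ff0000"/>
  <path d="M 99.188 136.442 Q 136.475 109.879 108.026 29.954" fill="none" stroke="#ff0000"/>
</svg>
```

; Generated by LaserGRBL
G21
G90
G0 X15.626 Y20.222
M3 S178
G01 X32.324 Y26.553 F2977
G01 X55.739 Y36.368
G01 X80.165 Y47.494
G01 X99.894 Y57.759
G01 X109.216 Y64.991
M5
G0 X99.188 Y20.343
M3 S178
G01 X111.473 Y33.103 F2977
G01 X118.500 Y50.131
G01 X120.267 Y71.429
G01 X116.776 Y96.995
G01 X108.026 Y126.831
M5
G0 X0.000 Y0.000

Since the viewBox matches the mm dimensions, user units are millimetres directly. The only transform is the Y-flip y_m = 156.785 − y_svg.

Shape 1 is a cubic bezier drawn with `<path>`. Its stroke #ff0000 means engrave at S178, F2977. After flipping Y the toolpath is (15.626,20.222) → (32.324,26.553) → (55.739,36.368) → (80.165,47.494) → (99.894,57.759) → (109.216,64.991).

Shape 2 is a quadratic bezier drawn with `<path>`. Its stroke #ff0000 means engrave at S178, F2977. After flipping Y the toolpath is (99.188,20.343) → (111.473,33.103) → (118.500,50.131) → (120.267,71.429) → (116.776,96.995) → (108.026,126.831).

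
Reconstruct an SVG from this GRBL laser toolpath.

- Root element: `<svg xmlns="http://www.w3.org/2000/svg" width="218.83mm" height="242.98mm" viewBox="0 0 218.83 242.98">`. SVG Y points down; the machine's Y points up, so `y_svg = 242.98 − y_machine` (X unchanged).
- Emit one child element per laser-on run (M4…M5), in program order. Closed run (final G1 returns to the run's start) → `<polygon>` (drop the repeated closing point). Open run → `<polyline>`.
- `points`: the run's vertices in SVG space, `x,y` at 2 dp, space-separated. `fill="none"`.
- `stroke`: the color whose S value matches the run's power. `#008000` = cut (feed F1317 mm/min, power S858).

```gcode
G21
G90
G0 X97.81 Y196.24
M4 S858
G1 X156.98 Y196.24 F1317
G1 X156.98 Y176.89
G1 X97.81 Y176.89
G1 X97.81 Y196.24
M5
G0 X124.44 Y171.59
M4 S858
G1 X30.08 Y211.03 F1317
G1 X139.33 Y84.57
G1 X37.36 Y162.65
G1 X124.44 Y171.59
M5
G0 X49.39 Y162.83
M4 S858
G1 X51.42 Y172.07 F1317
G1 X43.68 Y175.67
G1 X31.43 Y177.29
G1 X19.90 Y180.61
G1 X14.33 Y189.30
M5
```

<svg xmlns="http://www.w3.org/2000/svg" width="218.83mm" height="242.98mm" viewBox="0 0 218.83 242.98">
  <polygon points="97.81,46.74 156.98,46.74 156.98,66.09 97.81,66.09" fill="none" stroke="#008000"/>
  <polygon points="124.44,71.39 30.08,31.95 139.33,158.41 37.36,80.33" fill="none" stroke="#008000"/>
  <polyline points="49.39,80.15 51.42,70.91 43.68,67.31 31.43,65.69 19.90,62.37 14.33,53.68" fill="none" stroke="#008000"/>
</svg>

Machine Y-up, SVG Y-down with viewBox height 242.98, so y_svg = 242.98 − y_machine; X carries over. Every run uses S858, so all elements get stroke `#008000` (cut).

Run 1: The run returns to its start, so emit a `<polygon>` with points (Y-flipped): 97.81,46.74 156.98,46.74 156.98,66.09 97.81,66.09.

Run 2: The run returns to its start, so emit a `<polygon>` with points (Y-flipped): 124.44,71.39 30.08,31.95 139.33,158.41 37.36,80.33.

Run 3: The run is open, so emit a `<polyline>` with points (Y-flipped): 49.39,80.15 51.42,70.91 43.68,67.31 31.43,65.69 19.90,62.37 14.33,53.68.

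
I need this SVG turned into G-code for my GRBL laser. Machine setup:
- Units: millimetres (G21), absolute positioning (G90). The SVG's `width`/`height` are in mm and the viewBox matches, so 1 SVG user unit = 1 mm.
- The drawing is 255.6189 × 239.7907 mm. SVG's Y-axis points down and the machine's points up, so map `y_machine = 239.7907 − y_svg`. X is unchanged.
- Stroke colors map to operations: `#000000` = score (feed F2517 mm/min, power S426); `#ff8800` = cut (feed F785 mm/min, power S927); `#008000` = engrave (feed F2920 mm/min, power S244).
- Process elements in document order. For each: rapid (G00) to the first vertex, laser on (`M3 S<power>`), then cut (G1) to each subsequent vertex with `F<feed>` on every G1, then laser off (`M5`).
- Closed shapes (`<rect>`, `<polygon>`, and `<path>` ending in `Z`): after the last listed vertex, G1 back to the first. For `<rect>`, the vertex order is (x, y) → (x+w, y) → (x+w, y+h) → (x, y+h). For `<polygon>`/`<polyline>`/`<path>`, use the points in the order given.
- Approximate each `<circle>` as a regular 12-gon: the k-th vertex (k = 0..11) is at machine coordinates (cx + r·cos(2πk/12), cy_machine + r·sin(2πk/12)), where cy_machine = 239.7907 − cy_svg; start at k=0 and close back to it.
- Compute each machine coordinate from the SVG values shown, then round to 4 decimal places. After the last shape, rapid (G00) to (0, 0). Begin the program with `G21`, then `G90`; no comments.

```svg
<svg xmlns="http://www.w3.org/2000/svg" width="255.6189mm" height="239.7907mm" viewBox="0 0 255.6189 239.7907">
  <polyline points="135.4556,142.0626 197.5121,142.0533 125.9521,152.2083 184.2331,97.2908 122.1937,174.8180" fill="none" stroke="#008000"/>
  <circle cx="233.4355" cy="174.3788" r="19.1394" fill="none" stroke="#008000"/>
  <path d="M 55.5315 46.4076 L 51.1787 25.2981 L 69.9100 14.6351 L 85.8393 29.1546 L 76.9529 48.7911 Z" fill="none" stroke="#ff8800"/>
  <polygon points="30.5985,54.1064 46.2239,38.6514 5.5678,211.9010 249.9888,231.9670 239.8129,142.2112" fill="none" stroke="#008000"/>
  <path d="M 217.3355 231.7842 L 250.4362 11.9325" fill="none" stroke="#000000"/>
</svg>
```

G21
G90
G00 X135.4556 Y97.7281
M3 S244
G1 X197.5121 Y97.7374 F2920
G1 X125.9521 Y87.5824 F2920
G1 X184.2331 Y142.4999 F2920
G1 X122.1937 Y64.9727 F2920
M5
G00 X252.5749 Y65.4119
M3 S244
G1 X250.0107 Y74.9816 F2920
G1 X243.0052 Y81.9871 F2920
G1 X233.4355 Y84.5513 F2920
G1 X223.8658 Y81.9871 F2920
G1 X216.8603 Y74.9816 F2920
G1 X214.2961 Y65.4119 F2920
G1 X216.8603 Y55.8422 F2920
G1 X223.8658 Y48.8367 F2920
G1 X233.4355 Y46.2725 F2920
G1 X243.0052 Y48.8367 F2920
G1 X250.0107 Y55.8422 F2920
G1 X252.5749 Y65.4119 F2920
M5
G00 X55.5315 Y193.3831
M3 S927
G1 X51.1787 Y214.4926 F785
G1 X69.9100 Y225.1556 F785
G1 X85.8393 Y210.6361 F785
G1 X76.9529 Y190.9996 F785
G1 X55.5315 Y193.3831 F785
M5
G00 X30.5985 Y185.6843
M3 S244
G1 X46.2239 Y201.1393 F2920
G1 X5.5678 Y27.8897 F2920
G1 X249.9888 Y7.8237 F2920
G1 X239.8129 Y97.5795 F2920
G1 X30.5985 Y185.6843 F2920
M5
G00 X217.3355 Y8.0065
M3 S426
G1 X250.4362 Y227.8582 F2517
M5
G00 X0.0000 Y0.0000

1 u = 1 mm; y_m = 239.7907 − y.

[1] `<polyline>` open polyline, #008000→engrave S244 F2920: (135.4556,97.7281) → (197.5121,97.7374) → (125.9521,87.5824) → (184.2331,142.4999) → (122.1937,64.9727)

[2] `<circle>` circle, #008000→engrave S244 F2920: (252.5749,65.4119) → (250.0107,74.9816) → (243.0052,81.9871) → (233.4355,84.5513) → (223.8658,81.9871) → (216.8603,74.9816) → (214.2961,65.4119) → (216.8603,55.8422) → (223.8658,48.8367) → (233.4355,46.2725) → (243.0052,48.8367) → (250.0107,55.8422) → (252.5749,65.4119) (closed)

[3] `<path>` regular polygon, #ff8800→cut S927 F785: (55.5315,193.3831) → (51.1787,214.4926) → (69.9100,225.1556) → (85.8393,210.6361) → (76.9529,190.9996) → (55.5315,193.3831) (closed)

[4] `<polygon>` closed polygon, #008000→engrave S244 F2920: (30.5985,185.6843) → (46.2239,201.1393) → (5.5678,27.8897) → (249.9888,7.8237) → (239.8129,97.5795) → (30.5985,185.6843) (closed)

[5] `<path>` line segment, #000000→score S426 F2517: (217.3355,8.0065) → (250.4362,227.8582)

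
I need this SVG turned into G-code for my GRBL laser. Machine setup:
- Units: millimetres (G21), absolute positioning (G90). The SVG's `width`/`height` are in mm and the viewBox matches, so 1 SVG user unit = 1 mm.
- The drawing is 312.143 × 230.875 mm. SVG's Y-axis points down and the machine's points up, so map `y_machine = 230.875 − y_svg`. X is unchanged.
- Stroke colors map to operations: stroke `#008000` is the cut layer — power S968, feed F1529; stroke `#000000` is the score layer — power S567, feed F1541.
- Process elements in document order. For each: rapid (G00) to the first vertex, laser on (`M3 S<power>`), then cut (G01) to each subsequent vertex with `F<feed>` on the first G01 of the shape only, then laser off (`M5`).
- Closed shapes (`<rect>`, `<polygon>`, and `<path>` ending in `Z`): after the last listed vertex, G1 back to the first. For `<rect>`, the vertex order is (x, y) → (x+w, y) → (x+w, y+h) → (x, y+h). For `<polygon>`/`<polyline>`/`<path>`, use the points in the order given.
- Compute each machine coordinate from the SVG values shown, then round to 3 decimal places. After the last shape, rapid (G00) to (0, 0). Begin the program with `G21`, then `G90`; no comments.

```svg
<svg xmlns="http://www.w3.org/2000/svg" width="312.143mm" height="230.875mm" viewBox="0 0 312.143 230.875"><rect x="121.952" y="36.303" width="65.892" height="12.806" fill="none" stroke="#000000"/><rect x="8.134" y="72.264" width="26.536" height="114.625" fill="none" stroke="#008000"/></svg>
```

G21
G90
G00 X121.952 Y194.572
M3 S567
G01 X187.844 Y194.572 F1541
G01 X187.844 Y181.766
G01 X121.952 Y181.766
G01 X121.952 Y194.572
M5
G00 X8.134 Y158.611
M3 S968
G01 X34.670 Y158.611 F1529
G01 X34.670 Y43.986
G01 X8.134 Y43.986
G01 X8.134 Y158.611
M5
G00 X0.000 Y0.000

1 u = 1 mm; y_m = 230.875 − y.

[1] `<rect>` rectangle, #000000→score S567 F1541: (121.952,194.572) → (187.844,194.572) → (187.844,181.766) → (121.952,181.766) → (121.952,194.572) (closed)

[2] `<rect>` rectangle, #008000→cut S968 F1529: (8.134,158.611) → (34.670,158.611) → (34.670,43.986) → (8.134,43.986) → (8.134,158.611) (closed)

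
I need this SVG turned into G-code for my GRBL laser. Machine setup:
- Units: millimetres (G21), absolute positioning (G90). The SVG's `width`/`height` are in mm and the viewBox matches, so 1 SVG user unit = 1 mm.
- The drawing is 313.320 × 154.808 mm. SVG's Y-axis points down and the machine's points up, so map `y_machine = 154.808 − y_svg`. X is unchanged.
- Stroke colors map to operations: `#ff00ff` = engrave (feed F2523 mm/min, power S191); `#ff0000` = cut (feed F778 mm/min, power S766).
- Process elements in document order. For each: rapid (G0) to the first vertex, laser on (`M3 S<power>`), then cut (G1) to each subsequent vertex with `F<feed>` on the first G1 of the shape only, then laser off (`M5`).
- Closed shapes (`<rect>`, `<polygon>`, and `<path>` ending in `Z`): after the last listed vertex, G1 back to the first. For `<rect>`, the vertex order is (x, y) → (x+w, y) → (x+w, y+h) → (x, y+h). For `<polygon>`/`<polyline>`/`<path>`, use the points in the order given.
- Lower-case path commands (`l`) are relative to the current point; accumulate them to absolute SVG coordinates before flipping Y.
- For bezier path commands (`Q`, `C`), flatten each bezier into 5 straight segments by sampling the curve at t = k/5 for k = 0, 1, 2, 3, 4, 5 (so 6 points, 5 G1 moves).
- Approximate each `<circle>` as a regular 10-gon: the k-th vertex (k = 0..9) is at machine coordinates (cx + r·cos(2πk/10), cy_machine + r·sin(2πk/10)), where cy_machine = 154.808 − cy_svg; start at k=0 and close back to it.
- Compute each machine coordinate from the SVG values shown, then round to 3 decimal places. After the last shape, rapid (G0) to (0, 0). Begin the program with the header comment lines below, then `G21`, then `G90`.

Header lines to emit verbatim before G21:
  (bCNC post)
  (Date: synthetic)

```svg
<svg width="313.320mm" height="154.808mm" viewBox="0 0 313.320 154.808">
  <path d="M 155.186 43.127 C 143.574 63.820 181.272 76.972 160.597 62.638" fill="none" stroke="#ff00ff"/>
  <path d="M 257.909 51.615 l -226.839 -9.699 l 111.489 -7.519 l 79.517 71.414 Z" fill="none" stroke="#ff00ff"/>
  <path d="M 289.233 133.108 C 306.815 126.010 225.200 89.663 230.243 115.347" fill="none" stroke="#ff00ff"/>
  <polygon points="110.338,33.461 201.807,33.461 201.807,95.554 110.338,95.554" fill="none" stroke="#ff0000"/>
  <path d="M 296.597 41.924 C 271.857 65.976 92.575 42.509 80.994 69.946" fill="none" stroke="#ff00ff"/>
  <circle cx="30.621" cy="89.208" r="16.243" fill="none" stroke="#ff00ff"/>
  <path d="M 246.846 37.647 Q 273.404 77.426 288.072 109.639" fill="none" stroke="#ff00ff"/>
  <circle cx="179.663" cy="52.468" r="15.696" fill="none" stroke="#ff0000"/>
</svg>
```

(bCNC post)
(Date: synthetic)
G21
G90
G0 X155.186 Y111.681
M3 S191
G1 X153.275 Y100.330 F2523
G1 X158.029 Y91.746
G1 X164.280 Y86.886
G1 X166.859 Y86.708
G1 X160.597 Y92.170
M5
G0 X257.909 Y103.193
M3 S191
G1 X31.070 Y112.892 F2523
G1 X142.559 Y120.411
G1 X222.076 Y48.997
G1 X257.909 Y103.193
M5
G0 X289.233 Y21.700
M3 S191
G1 X289.365 Y28.738 F2523
G1 X274.612 Y38.415
G1 X253.893 Y46.349
G1 X236.129 Y48.158
G1 X230.243 Y39.461
M5
G0 X110.338 Y121.347
M3 S766
G1 X201.807 Y121.347 F778
G1 X201.807 Y59.254
G1 X110.338 Y59.254
G1 X110.338 Y121.347
M5
G0 X296.597 Y112.884
M3 S191
G1 X265.786 Y103.368 F2523
G1 X213.352 Y100.532
G1 X154.764 Y99.652
G1 X105.489 Y96.003
G1 X80.994 Y84.862
M5
G0 X46.864 Y65.600
M3 S191
G1 X43.762 Y75.147 F2523
G1 X35.640 Y81.048
G1 X25.602 Y81.048
G1 X17.480 Y75.147
G1 X14.378 Y65.600
G1 X17.480 Y56.053
G1 X25.602 Y50.152
G1 X35.640 Y50.152
G1 X43.762 Y56.053
G1 X46.864 Y65.600
M5
G0 X246.846 Y117.161
M3 S191
G1 X256.994 Y101.552 F2523
G1 X266.190 Y86.548
G1 X274.435 Y72.150
G1 X281.729 Y58.357
G1 X288.072 Y45.169
M5
G0 X195.359 Y102.340
M3 S766
G1 X192.361 Y111.566 F778
G1 X184.513 Y117.268
G1 X174.813 Y117.268
G1 X166.965 Y111.566
G1 X163.967 Y102.340
G1 X166.965 Y93.114
G1 X174.813 Y87.412
G1 X184.513 Y87.412
G1 X192.361 Y93.114
G1 X195.359 Y102.340
M5
G0 X0.000 Y0.000

viewBox `0 0 313.320 154.808` with mm width/height → 1 unit = 1 mm. Flip: y_m = 154.808 − y_svg.

**Shape 1** — `<path>` cubic bezier, stroke `#ff00ff` → engrave (S191, F2523). Control points (SVG): P0=(155.186,43.127), P1=(143.574,63.820), P2=(181.272,76.972), P3=(160.597,62.638); sampled at t=k/5. Machine vertices: (155.186,111.681) → (153.275,100.330) → (158.029,91.746) → (164.280,86.886) → (166.859,86.708) → (160.597,92.170). Open path.

**Shape 2** — `<path>` closed polygon, stroke `#ff00ff` → engrave (S191, F2523). Machine vertices: (257.909,103.193) → (31.070,112.892) → (142.559,120.411) → (222.076,48.997) → (257.909,103.193). Closed: final G1 returns to the first vertex.

**Shape 3** — `<path>` cubic bezier, stroke `#ff00ff` → engrave (S191, F2523). Control points (SVG): P0=(289.233,133.108), P1=(306.815,126.010), P2=(225.200,89.663), P3=(230.243,115.347); sampled at t=k/5. Machine vertices: (289.233,21.700) → (289.365,28.738) → (274.612,38.415) → (253.893,46.349) → (236.129,48.158) → (230.243,39.461). Open path.

**Shape 4** — `<polygon>` rectangle, stroke `#ff0000` → cut (S766, F778). Machine vertices: (110.338,121.347) → (201.807,121.347) → (201.807,59.254) → (110.338,59.254) → (110.338,121.347). Closed: final G1 returns to the first vertex.

**Shape 5** — `<path>` cubic bezier, stroke `#ff00ff` → engrave (S191, F2523). Control points (SVG): P0=(296.597,41.924), P1=(271.857,65.976), P2=(92.575,42.509), P3=(80.994,69.946); sampled at t=k/5. Machine vertices: (296.597,112.884) → (265.786,103.368) → (213.352,100.532) → (154.764,99.652) → (105.489,96.003) → (80.994,84.862). Open path.

**Shape 6** — `<circle>` circle, stroke `#ff00ff` → engrave (S191, F2523). Machine vertices: (46.864,65.600) → (43.762,75.147) → (35.640,81.048) → (25.602,81.048) → (17.480,75.147) → (14.378,65.600) → (17.480,56.053) → (25.602,50.152) → (35.640,50.152) → (43.762,56.053) → (46.864,65.600). Closed: final G1 returns to the first vertex.

**Shape 7** — `<path>` quadratic bezier, stroke `#ff00ff` → engrave (S191, F2523). Control points (SVG): P0=(246.846,37.647), P1=(273.404,77.426), P2=(288.072,109.639); sampled at t=k/5. Machine vertices: (246.846,117.161) → (256.994,101.552) → (266.190,86.548) → (274.435,72.150) → (281.729,58.357) → (288.072,45.169). Open path.

**Shape 8** — `<circle>` circle, stroke `#ff0000` → cut (S766, F778). Machine vertices: (195.359,102.340) → (192.361,111.566) → (184.513,117.268) → (174.813,117.268) → (166.965,111.566) → (163.967,102.340) → (166.965,93.114) → (174.813,87.412) → (184.513,87.412) → (192.361,93.114) → (195.359,102.340). Closed: final G1 returns to the first vertex.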